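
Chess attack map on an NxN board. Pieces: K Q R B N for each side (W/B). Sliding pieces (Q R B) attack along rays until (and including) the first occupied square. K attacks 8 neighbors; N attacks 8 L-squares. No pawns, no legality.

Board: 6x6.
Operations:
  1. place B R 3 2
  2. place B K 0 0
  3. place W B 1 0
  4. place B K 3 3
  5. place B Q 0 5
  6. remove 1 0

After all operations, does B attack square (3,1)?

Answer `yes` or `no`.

Answer: yes

Derivation:
Op 1: place BR@(3,2)
Op 2: place BK@(0,0)
Op 3: place WB@(1,0)
Op 4: place BK@(3,3)
Op 5: place BQ@(0,5)
Op 6: remove (1,0)
Per-piece attacks for B:
  BK@(0,0): attacks (0,1) (1,0) (1,1)
  BQ@(0,5): attacks (0,4) (0,3) (0,2) (0,1) (0,0) (1,5) (2,5) (3,5) (4,5) (5,5) (1,4) (2,3) (3,2) [ray(0,-1) blocked at (0,0); ray(1,-1) blocked at (3,2)]
  BR@(3,2): attacks (3,3) (3,1) (3,0) (4,2) (5,2) (2,2) (1,2) (0,2) [ray(0,1) blocked at (3,3)]
  BK@(3,3): attacks (3,4) (3,2) (4,3) (2,3) (4,4) (4,2) (2,4) (2,2)
B attacks (3,1): yes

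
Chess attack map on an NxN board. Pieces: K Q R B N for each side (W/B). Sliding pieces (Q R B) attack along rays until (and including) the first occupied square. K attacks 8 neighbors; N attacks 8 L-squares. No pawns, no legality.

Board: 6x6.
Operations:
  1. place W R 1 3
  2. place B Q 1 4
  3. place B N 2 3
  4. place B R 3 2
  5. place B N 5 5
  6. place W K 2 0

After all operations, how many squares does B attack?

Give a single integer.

Answer: 22

Derivation:
Op 1: place WR@(1,3)
Op 2: place BQ@(1,4)
Op 3: place BN@(2,3)
Op 4: place BR@(3,2)
Op 5: place BN@(5,5)
Op 6: place WK@(2,0)
Per-piece attacks for B:
  BQ@(1,4): attacks (1,5) (1,3) (2,4) (3,4) (4,4) (5,4) (0,4) (2,5) (2,3) (0,5) (0,3) [ray(0,-1) blocked at (1,3); ray(1,-1) blocked at (2,3)]
  BN@(2,3): attacks (3,5) (4,4) (1,5) (0,4) (3,1) (4,2) (1,1) (0,2)
  BR@(3,2): attacks (3,3) (3,4) (3,5) (3,1) (3,0) (4,2) (5,2) (2,2) (1,2) (0,2)
  BN@(5,5): attacks (4,3) (3,4)
Union (22 distinct): (0,2) (0,3) (0,4) (0,5) (1,1) (1,2) (1,3) (1,5) (2,2) (2,3) (2,4) (2,5) (3,0) (3,1) (3,3) (3,4) (3,5) (4,2) (4,3) (4,4) (5,2) (5,4)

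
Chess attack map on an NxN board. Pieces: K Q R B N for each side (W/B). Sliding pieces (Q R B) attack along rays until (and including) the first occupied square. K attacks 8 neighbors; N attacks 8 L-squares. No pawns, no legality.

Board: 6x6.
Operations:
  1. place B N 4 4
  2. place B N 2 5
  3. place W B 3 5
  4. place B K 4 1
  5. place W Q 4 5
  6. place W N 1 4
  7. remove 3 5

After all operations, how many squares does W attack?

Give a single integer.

Op 1: place BN@(4,4)
Op 2: place BN@(2,5)
Op 3: place WB@(3,5)
Op 4: place BK@(4,1)
Op 5: place WQ@(4,5)
Op 6: place WN@(1,4)
Op 7: remove (3,5)
Per-piece attacks for W:
  WN@(1,4): attacks (3,5) (2,2) (3,3) (0,2)
  WQ@(4,5): attacks (4,4) (5,5) (3,5) (2,5) (5,4) (3,4) (2,3) (1,2) (0,1) [ray(0,-1) blocked at (4,4); ray(-1,0) blocked at (2,5)]
Union (12 distinct): (0,1) (0,2) (1,2) (2,2) (2,3) (2,5) (3,3) (3,4) (3,5) (4,4) (5,4) (5,5)

Answer: 12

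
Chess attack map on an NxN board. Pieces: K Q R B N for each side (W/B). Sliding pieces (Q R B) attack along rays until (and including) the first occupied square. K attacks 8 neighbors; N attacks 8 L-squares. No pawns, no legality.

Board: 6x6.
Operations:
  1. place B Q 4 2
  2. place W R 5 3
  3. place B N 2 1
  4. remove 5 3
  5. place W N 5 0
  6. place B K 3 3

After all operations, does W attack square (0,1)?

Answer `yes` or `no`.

Op 1: place BQ@(4,2)
Op 2: place WR@(5,3)
Op 3: place BN@(2,1)
Op 4: remove (5,3)
Op 5: place WN@(5,0)
Op 6: place BK@(3,3)
Per-piece attacks for W:
  WN@(5,0): attacks (4,2) (3,1)
W attacks (0,1): no

Answer: no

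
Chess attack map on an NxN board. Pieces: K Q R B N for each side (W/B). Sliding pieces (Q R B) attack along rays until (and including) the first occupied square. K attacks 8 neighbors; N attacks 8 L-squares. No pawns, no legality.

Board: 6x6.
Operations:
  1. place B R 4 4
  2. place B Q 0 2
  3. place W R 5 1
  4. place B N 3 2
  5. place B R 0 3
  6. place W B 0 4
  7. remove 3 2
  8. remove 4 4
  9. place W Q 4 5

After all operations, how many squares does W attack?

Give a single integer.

Answer: 23

Derivation:
Op 1: place BR@(4,4)
Op 2: place BQ@(0,2)
Op 3: place WR@(5,1)
Op 4: place BN@(3,2)
Op 5: place BR@(0,3)
Op 6: place WB@(0,4)
Op 7: remove (3,2)
Op 8: remove (4,4)
Op 9: place WQ@(4,5)
Per-piece attacks for W:
  WB@(0,4): attacks (1,5) (1,3) (2,2) (3,1) (4,0)
  WQ@(4,5): attacks (4,4) (4,3) (4,2) (4,1) (4,0) (5,5) (3,5) (2,5) (1,5) (0,5) (5,4) (3,4) (2,3) (1,2) (0,1)
  WR@(5,1): attacks (5,2) (5,3) (5,4) (5,5) (5,0) (4,1) (3,1) (2,1) (1,1) (0,1)
Union (23 distinct): (0,1) (0,5) (1,1) (1,2) (1,3) (1,5) (2,1) (2,2) (2,3) (2,5) (3,1) (3,4) (3,5) (4,0) (4,1) (4,2) (4,3) (4,4) (5,0) (5,2) (5,3) (5,4) (5,5)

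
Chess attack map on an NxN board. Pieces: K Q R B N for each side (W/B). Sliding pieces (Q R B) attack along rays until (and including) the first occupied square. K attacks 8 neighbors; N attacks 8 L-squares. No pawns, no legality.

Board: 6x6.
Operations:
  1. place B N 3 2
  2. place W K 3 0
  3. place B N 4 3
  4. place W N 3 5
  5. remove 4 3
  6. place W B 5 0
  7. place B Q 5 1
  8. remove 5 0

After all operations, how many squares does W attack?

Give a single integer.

Op 1: place BN@(3,2)
Op 2: place WK@(3,0)
Op 3: place BN@(4,3)
Op 4: place WN@(3,5)
Op 5: remove (4,3)
Op 6: place WB@(5,0)
Op 7: place BQ@(5,1)
Op 8: remove (5,0)
Per-piece attacks for W:
  WK@(3,0): attacks (3,1) (4,0) (2,0) (4,1) (2,1)
  WN@(3,5): attacks (4,3) (5,4) (2,3) (1,4)
Union (9 distinct): (1,4) (2,0) (2,1) (2,3) (3,1) (4,0) (4,1) (4,3) (5,4)

Answer: 9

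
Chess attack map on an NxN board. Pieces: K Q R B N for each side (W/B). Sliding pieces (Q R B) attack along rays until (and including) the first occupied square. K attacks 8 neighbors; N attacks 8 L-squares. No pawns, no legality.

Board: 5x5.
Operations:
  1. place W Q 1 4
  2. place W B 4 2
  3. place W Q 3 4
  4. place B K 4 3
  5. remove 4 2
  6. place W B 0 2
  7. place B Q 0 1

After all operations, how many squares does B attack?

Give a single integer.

Answer: 14

Derivation:
Op 1: place WQ@(1,4)
Op 2: place WB@(4,2)
Op 3: place WQ@(3,4)
Op 4: place BK@(4,3)
Op 5: remove (4,2)
Op 6: place WB@(0,2)
Op 7: place BQ@(0,1)
Per-piece attacks for B:
  BQ@(0,1): attacks (0,2) (0,0) (1,1) (2,1) (3,1) (4,1) (1,2) (2,3) (3,4) (1,0) [ray(0,1) blocked at (0,2); ray(1,1) blocked at (3,4)]
  BK@(4,3): attacks (4,4) (4,2) (3,3) (3,4) (3,2)
Union (14 distinct): (0,0) (0,2) (1,0) (1,1) (1,2) (2,1) (2,3) (3,1) (3,2) (3,3) (3,4) (4,1) (4,2) (4,4)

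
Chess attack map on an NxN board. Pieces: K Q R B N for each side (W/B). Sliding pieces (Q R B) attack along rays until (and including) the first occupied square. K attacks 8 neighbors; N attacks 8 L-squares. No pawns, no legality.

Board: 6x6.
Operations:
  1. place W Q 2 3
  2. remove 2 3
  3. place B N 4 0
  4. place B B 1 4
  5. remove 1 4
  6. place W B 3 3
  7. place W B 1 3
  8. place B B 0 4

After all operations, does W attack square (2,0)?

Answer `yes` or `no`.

Answer: no

Derivation:
Op 1: place WQ@(2,3)
Op 2: remove (2,3)
Op 3: place BN@(4,0)
Op 4: place BB@(1,4)
Op 5: remove (1,4)
Op 6: place WB@(3,3)
Op 7: place WB@(1,3)
Op 8: place BB@(0,4)
Per-piece attacks for W:
  WB@(1,3): attacks (2,4) (3,5) (2,2) (3,1) (4,0) (0,4) (0,2) [ray(1,-1) blocked at (4,0); ray(-1,1) blocked at (0,4)]
  WB@(3,3): attacks (4,4) (5,5) (4,2) (5,1) (2,4) (1,5) (2,2) (1,1) (0,0)
W attacks (2,0): no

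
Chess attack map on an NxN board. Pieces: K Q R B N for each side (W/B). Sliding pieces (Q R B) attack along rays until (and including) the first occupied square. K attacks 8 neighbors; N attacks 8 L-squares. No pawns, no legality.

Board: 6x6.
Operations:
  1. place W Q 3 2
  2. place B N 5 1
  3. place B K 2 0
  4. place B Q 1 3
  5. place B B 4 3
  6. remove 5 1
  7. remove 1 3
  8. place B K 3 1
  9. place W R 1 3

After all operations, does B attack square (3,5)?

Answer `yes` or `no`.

Answer: no

Derivation:
Op 1: place WQ@(3,2)
Op 2: place BN@(5,1)
Op 3: place BK@(2,0)
Op 4: place BQ@(1,3)
Op 5: place BB@(4,3)
Op 6: remove (5,1)
Op 7: remove (1,3)
Op 8: place BK@(3,1)
Op 9: place WR@(1,3)
Per-piece attacks for B:
  BK@(2,0): attacks (2,1) (3,0) (1,0) (3,1) (1,1)
  BK@(3,1): attacks (3,2) (3,0) (4,1) (2,1) (4,2) (4,0) (2,2) (2,0)
  BB@(4,3): attacks (5,4) (5,2) (3,4) (2,5) (3,2) [ray(-1,-1) blocked at (3,2)]
B attacks (3,5): no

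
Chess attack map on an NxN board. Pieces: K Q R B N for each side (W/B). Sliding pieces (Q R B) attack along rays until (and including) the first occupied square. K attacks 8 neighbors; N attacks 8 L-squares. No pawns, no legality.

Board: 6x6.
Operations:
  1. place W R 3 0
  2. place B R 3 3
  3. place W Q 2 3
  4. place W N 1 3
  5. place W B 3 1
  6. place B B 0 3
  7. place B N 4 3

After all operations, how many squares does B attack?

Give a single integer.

Answer: 15

Derivation:
Op 1: place WR@(3,0)
Op 2: place BR@(3,3)
Op 3: place WQ@(2,3)
Op 4: place WN@(1,3)
Op 5: place WB@(3,1)
Op 6: place BB@(0,3)
Op 7: place BN@(4,3)
Per-piece attacks for B:
  BB@(0,3): attacks (1,4) (2,5) (1,2) (2,1) (3,0) [ray(1,-1) blocked at (3,0)]
  BR@(3,3): attacks (3,4) (3,5) (3,2) (3,1) (4,3) (2,3) [ray(0,-1) blocked at (3,1); ray(1,0) blocked at (4,3); ray(-1,0) blocked at (2,3)]
  BN@(4,3): attacks (5,5) (3,5) (2,4) (5,1) (3,1) (2,2)
Union (15 distinct): (1,2) (1,4) (2,1) (2,2) (2,3) (2,4) (2,5) (3,0) (3,1) (3,2) (3,4) (3,5) (4,3) (5,1) (5,5)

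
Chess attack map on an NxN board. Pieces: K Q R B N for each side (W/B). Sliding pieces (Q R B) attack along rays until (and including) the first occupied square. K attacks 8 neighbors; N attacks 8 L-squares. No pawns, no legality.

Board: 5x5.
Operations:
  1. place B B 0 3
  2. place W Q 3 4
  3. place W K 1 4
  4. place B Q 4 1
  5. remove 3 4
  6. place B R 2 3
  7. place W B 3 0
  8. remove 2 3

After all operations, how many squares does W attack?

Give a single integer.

Answer: 8

Derivation:
Op 1: place BB@(0,3)
Op 2: place WQ@(3,4)
Op 3: place WK@(1,4)
Op 4: place BQ@(4,1)
Op 5: remove (3,4)
Op 6: place BR@(2,3)
Op 7: place WB@(3,0)
Op 8: remove (2,3)
Per-piece attacks for W:
  WK@(1,4): attacks (1,3) (2,4) (0,4) (2,3) (0,3)
  WB@(3,0): attacks (4,1) (2,1) (1,2) (0,3) [ray(1,1) blocked at (4,1); ray(-1,1) blocked at (0,3)]
Union (8 distinct): (0,3) (0,4) (1,2) (1,3) (2,1) (2,3) (2,4) (4,1)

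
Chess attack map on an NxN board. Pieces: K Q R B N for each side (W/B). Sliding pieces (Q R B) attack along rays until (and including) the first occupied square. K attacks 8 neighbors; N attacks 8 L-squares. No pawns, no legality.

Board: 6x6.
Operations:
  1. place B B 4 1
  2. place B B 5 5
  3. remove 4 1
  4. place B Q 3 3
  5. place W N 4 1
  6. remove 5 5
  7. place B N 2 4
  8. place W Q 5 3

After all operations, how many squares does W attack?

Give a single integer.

Op 1: place BB@(4,1)
Op 2: place BB@(5,5)
Op 3: remove (4,1)
Op 4: place BQ@(3,3)
Op 5: place WN@(4,1)
Op 6: remove (5,5)
Op 7: place BN@(2,4)
Op 8: place WQ@(5,3)
Per-piece attacks for W:
  WN@(4,1): attacks (5,3) (3,3) (2,2) (2,0)
  WQ@(5,3): attacks (5,4) (5,5) (5,2) (5,1) (5,0) (4,3) (3,3) (4,4) (3,5) (4,2) (3,1) (2,0) [ray(-1,0) blocked at (3,3)]
Union (14 distinct): (2,0) (2,2) (3,1) (3,3) (3,5) (4,2) (4,3) (4,4) (5,0) (5,1) (5,2) (5,3) (5,4) (5,5)

Answer: 14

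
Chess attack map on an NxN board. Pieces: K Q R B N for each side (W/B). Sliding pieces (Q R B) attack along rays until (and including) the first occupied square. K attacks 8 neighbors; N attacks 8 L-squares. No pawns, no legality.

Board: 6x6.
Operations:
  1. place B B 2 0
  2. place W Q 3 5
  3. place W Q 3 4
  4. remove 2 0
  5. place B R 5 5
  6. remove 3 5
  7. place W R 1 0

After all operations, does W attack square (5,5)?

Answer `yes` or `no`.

Answer: no

Derivation:
Op 1: place BB@(2,0)
Op 2: place WQ@(3,5)
Op 3: place WQ@(3,4)
Op 4: remove (2,0)
Op 5: place BR@(5,5)
Op 6: remove (3,5)
Op 7: place WR@(1,0)
Per-piece attacks for W:
  WR@(1,0): attacks (1,1) (1,2) (1,3) (1,4) (1,5) (2,0) (3,0) (4,0) (5,0) (0,0)
  WQ@(3,4): attacks (3,5) (3,3) (3,2) (3,1) (3,0) (4,4) (5,4) (2,4) (1,4) (0,4) (4,5) (4,3) (5,2) (2,5) (2,3) (1,2) (0,1)
W attacks (5,5): no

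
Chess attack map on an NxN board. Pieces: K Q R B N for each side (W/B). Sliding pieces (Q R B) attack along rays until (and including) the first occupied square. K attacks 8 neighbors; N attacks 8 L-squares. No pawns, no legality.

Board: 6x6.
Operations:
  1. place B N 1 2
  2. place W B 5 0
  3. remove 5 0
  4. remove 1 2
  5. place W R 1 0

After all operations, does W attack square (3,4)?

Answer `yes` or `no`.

Answer: no

Derivation:
Op 1: place BN@(1,2)
Op 2: place WB@(5,0)
Op 3: remove (5,0)
Op 4: remove (1,2)
Op 5: place WR@(1,0)
Per-piece attacks for W:
  WR@(1,0): attacks (1,1) (1,2) (1,3) (1,4) (1,5) (2,0) (3,0) (4,0) (5,0) (0,0)
W attacks (3,4): no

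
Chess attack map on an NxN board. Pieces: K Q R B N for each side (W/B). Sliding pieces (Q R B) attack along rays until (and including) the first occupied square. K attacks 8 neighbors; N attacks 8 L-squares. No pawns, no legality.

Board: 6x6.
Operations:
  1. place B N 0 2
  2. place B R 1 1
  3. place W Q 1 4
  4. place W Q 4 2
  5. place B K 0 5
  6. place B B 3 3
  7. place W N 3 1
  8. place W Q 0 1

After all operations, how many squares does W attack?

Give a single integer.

Op 1: place BN@(0,2)
Op 2: place BR@(1,1)
Op 3: place WQ@(1,4)
Op 4: place WQ@(4,2)
Op 5: place BK@(0,5)
Op 6: place BB@(3,3)
Op 7: place WN@(3,1)
Op 8: place WQ@(0,1)
Per-piece attacks for W:
  WQ@(0,1): attacks (0,2) (0,0) (1,1) (1,2) (2,3) (3,4) (4,5) (1,0) [ray(0,1) blocked at (0,2); ray(1,0) blocked at (1,1)]
  WQ@(1,4): attacks (1,5) (1,3) (1,2) (1,1) (2,4) (3,4) (4,4) (5,4) (0,4) (2,5) (2,3) (3,2) (4,1) (5,0) (0,5) (0,3) [ray(0,-1) blocked at (1,1); ray(-1,1) blocked at (0,5)]
  WN@(3,1): attacks (4,3) (5,2) (2,3) (1,2) (5,0) (1,0)
  WQ@(4,2): attacks (4,3) (4,4) (4,5) (4,1) (4,0) (5,2) (3,2) (2,2) (1,2) (0,2) (5,3) (5,1) (3,3) (3,1) [ray(-1,0) blocked at (0,2); ray(-1,1) blocked at (3,3); ray(-1,-1) blocked at (3,1)]
Union (28 distinct): (0,0) (0,2) (0,3) (0,4) (0,5) (1,0) (1,1) (1,2) (1,3) (1,5) (2,2) (2,3) (2,4) (2,5) (3,1) (3,2) (3,3) (3,4) (4,0) (4,1) (4,3) (4,4) (4,5) (5,0) (5,1) (5,2) (5,3) (5,4)

Answer: 28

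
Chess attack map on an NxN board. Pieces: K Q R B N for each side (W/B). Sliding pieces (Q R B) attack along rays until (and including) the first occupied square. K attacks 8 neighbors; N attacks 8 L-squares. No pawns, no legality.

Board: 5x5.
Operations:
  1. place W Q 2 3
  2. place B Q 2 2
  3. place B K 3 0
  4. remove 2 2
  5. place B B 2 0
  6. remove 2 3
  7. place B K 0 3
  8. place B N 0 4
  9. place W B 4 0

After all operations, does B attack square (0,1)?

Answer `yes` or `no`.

Answer: no

Derivation:
Op 1: place WQ@(2,3)
Op 2: place BQ@(2,2)
Op 3: place BK@(3,0)
Op 4: remove (2,2)
Op 5: place BB@(2,0)
Op 6: remove (2,3)
Op 7: place BK@(0,3)
Op 8: place BN@(0,4)
Op 9: place WB@(4,0)
Per-piece attacks for B:
  BK@(0,3): attacks (0,4) (0,2) (1,3) (1,4) (1,2)
  BN@(0,4): attacks (1,2) (2,3)
  BB@(2,0): attacks (3,1) (4,2) (1,1) (0,2)
  BK@(3,0): attacks (3,1) (4,0) (2,0) (4,1) (2,1)
B attacks (0,1): no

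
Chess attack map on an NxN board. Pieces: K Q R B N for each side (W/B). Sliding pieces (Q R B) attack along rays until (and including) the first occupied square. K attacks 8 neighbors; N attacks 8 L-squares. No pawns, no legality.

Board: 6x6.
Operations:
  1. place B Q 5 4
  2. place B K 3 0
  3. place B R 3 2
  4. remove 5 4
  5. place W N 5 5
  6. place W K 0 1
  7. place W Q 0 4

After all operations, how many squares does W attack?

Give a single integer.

Op 1: place BQ@(5,4)
Op 2: place BK@(3,0)
Op 3: place BR@(3,2)
Op 4: remove (5,4)
Op 5: place WN@(5,5)
Op 6: place WK@(0,1)
Op 7: place WQ@(0,4)
Per-piece attacks for W:
  WK@(0,1): attacks (0,2) (0,0) (1,1) (1,2) (1,0)
  WQ@(0,4): attacks (0,5) (0,3) (0,2) (0,1) (1,4) (2,4) (3,4) (4,4) (5,4) (1,5) (1,3) (2,2) (3,1) (4,0) [ray(0,-1) blocked at (0,1)]
  WN@(5,5): attacks (4,3) (3,4)
Union (19 distinct): (0,0) (0,1) (0,2) (0,3) (0,5) (1,0) (1,1) (1,2) (1,3) (1,4) (1,5) (2,2) (2,4) (3,1) (3,4) (4,0) (4,3) (4,4) (5,4)

Answer: 19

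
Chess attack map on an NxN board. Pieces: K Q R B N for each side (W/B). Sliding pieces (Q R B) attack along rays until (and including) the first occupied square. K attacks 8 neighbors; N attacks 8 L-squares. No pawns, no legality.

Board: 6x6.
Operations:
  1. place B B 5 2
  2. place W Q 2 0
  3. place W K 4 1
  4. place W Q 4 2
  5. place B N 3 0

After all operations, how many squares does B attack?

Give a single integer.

Answer: 8

Derivation:
Op 1: place BB@(5,2)
Op 2: place WQ@(2,0)
Op 3: place WK@(4,1)
Op 4: place WQ@(4,2)
Op 5: place BN@(3,0)
Per-piece attacks for B:
  BN@(3,0): attacks (4,2) (5,1) (2,2) (1,1)
  BB@(5,2): attacks (4,3) (3,4) (2,5) (4,1) [ray(-1,-1) blocked at (4,1)]
Union (8 distinct): (1,1) (2,2) (2,5) (3,4) (4,1) (4,2) (4,3) (5,1)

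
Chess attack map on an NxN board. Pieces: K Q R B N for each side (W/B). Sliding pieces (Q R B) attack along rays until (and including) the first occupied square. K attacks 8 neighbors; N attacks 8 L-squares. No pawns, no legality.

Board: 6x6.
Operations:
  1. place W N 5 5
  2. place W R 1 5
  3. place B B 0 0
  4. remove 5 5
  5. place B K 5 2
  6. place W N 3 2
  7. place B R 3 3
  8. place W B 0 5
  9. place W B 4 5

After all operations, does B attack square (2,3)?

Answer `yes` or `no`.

Answer: yes

Derivation:
Op 1: place WN@(5,5)
Op 2: place WR@(1,5)
Op 3: place BB@(0,0)
Op 4: remove (5,5)
Op 5: place BK@(5,2)
Op 6: place WN@(3,2)
Op 7: place BR@(3,3)
Op 8: place WB@(0,5)
Op 9: place WB@(4,5)
Per-piece attacks for B:
  BB@(0,0): attacks (1,1) (2,2) (3,3) [ray(1,1) blocked at (3,3)]
  BR@(3,3): attacks (3,4) (3,5) (3,2) (4,3) (5,3) (2,3) (1,3) (0,3) [ray(0,-1) blocked at (3,2)]
  BK@(5,2): attacks (5,3) (5,1) (4,2) (4,3) (4,1)
B attacks (2,3): yes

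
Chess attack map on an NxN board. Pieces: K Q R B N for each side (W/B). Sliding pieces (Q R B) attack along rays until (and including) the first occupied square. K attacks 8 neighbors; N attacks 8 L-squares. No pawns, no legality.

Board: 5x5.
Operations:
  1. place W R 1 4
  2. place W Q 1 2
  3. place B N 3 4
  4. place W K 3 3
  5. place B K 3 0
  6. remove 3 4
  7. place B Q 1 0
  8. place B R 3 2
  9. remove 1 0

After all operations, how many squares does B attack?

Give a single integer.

Answer: 10

Derivation:
Op 1: place WR@(1,4)
Op 2: place WQ@(1,2)
Op 3: place BN@(3,4)
Op 4: place WK@(3,3)
Op 5: place BK@(3,0)
Op 6: remove (3,4)
Op 7: place BQ@(1,0)
Op 8: place BR@(3,2)
Op 9: remove (1,0)
Per-piece attacks for B:
  BK@(3,0): attacks (3,1) (4,0) (2,0) (4,1) (2,1)
  BR@(3,2): attacks (3,3) (3,1) (3,0) (4,2) (2,2) (1,2) [ray(0,1) blocked at (3,3); ray(0,-1) blocked at (3,0); ray(-1,0) blocked at (1,2)]
Union (10 distinct): (1,2) (2,0) (2,1) (2,2) (3,0) (3,1) (3,3) (4,0) (4,1) (4,2)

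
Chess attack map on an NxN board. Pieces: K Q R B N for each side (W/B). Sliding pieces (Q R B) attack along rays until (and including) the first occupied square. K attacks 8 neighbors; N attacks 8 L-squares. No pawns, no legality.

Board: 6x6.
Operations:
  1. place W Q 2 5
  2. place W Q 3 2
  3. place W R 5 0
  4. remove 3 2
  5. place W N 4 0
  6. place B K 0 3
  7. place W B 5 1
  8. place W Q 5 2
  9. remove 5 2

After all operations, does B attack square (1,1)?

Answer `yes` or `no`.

Op 1: place WQ@(2,5)
Op 2: place WQ@(3,2)
Op 3: place WR@(5,0)
Op 4: remove (3,2)
Op 5: place WN@(4,0)
Op 6: place BK@(0,3)
Op 7: place WB@(5,1)
Op 8: place WQ@(5,2)
Op 9: remove (5,2)
Per-piece attacks for B:
  BK@(0,3): attacks (0,4) (0,2) (1,3) (1,4) (1,2)
B attacks (1,1): no

Answer: no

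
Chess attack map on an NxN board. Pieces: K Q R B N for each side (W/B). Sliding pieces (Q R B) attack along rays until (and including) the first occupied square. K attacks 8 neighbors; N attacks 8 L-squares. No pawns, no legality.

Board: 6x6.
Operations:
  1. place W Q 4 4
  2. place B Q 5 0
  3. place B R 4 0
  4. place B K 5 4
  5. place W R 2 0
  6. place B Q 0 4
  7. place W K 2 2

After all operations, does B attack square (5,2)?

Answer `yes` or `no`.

Op 1: place WQ@(4,4)
Op 2: place BQ@(5,0)
Op 3: place BR@(4,0)
Op 4: place BK@(5,4)
Op 5: place WR@(2,0)
Op 6: place BQ@(0,4)
Op 7: place WK@(2,2)
Per-piece attacks for B:
  BQ@(0,4): attacks (0,5) (0,3) (0,2) (0,1) (0,0) (1,4) (2,4) (3,4) (4,4) (1,5) (1,3) (2,2) [ray(1,0) blocked at (4,4); ray(1,-1) blocked at (2,2)]
  BR@(4,0): attacks (4,1) (4,2) (4,3) (4,4) (5,0) (3,0) (2,0) [ray(0,1) blocked at (4,4); ray(1,0) blocked at (5,0); ray(-1,0) blocked at (2,0)]
  BQ@(5,0): attacks (5,1) (5,2) (5,3) (5,4) (4,0) (4,1) (3,2) (2,3) (1,4) (0,5) [ray(0,1) blocked at (5,4); ray(-1,0) blocked at (4,0)]
  BK@(5,4): attacks (5,5) (5,3) (4,4) (4,5) (4,3)
B attacks (5,2): yes

Answer: yes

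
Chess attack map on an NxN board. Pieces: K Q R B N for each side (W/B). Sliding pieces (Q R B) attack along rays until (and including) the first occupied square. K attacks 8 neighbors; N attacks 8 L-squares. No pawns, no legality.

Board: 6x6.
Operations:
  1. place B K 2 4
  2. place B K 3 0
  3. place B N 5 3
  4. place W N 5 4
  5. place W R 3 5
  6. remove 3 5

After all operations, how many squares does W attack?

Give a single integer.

Answer: 3

Derivation:
Op 1: place BK@(2,4)
Op 2: place BK@(3,0)
Op 3: place BN@(5,3)
Op 4: place WN@(5,4)
Op 5: place WR@(3,5)
Op 6: remove (3,5)
Per-piece attacks for W:
  WN@(5,4): attacks (3,5) (4,2) (3,3)
Union (3 distinct): (3,3) (3,5) (4,2)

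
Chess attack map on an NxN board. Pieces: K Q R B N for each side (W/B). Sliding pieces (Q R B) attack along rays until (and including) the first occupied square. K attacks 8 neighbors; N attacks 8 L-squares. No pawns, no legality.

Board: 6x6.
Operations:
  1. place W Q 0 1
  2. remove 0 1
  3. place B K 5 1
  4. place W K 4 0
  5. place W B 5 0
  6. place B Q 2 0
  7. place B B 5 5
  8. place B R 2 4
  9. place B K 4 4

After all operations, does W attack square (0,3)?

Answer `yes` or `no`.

Answer: no

Derivation:
Op 1: place WQ@(0,1)
Op 2: remove (0,1)
Op 3: place BK@(5,1)
Op 4: place WK@(4,0)
Op 5: place WB@(5,0)
Op 6: place BQ@(2,0)
Op 7: place BB@(5,5)
Op 8: place BR@(2,4)
Op 9: place BK@(4,4)
Per-piece attacks for W:
  WK@(4,0): attacks (4,1) (5,0) (3,0) (5,1) (3,1)
  WB@(5,0): attacks (4,1) (3,2) (2,3) (1,4) (0,5)
W attacks (0,3): no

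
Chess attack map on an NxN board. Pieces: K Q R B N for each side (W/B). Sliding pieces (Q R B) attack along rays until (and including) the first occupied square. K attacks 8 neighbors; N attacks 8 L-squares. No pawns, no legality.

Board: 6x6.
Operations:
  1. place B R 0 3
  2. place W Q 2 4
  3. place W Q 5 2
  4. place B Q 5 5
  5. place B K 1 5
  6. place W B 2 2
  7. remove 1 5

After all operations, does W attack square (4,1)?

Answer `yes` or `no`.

Answer: yes

Derivation:
Op 1: place BR@(0,3)
Op 2: place WQ@(2,4)
Op 3: place WQ@(5,2)
Op 4: place BQ@(5,5)
Op 5: place BK@(1,5)
Op 6: place WB@(2,2)
Op 7: remove (1,5)
Per-piece attacks for W:
  WB@(2,2): attacks (3,3) (4,4) (5,5) (3,1) (4,0) (1,3) (0,4) (1,1) (0,0) [ray(1,1) blocked at (5,5)]
  WQ@(2,4): attacks (2,5) (2,3) (2,2) (3,4) (4,4) (5,4) (1,4) (0,4) (3,5) (3,3) (4,2) (5,1) (1,5) (1,3) (0,2) [ray(0,-1) blocked at (2,2)]
  WQ@(5,2): attacks (5,3) (5,4) (5,5) (5,1) (5,0) (4,2) (3,2) (2,2) (4,3) (3,4) (2,5) (4,1) (3,0) [ray(0,1) blocked at (5,5); ray(-1,0) blocked at (2,2)]
W attacks (4,1): yes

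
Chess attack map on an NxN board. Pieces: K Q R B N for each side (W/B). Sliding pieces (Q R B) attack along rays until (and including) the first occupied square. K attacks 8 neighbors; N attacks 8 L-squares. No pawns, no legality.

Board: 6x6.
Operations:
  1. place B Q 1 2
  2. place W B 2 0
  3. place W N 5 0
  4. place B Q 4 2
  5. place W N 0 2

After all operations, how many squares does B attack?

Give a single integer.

Answer: 28

Derivation:
Op 1: place BQ@(1,2)
Op 2: place WB@(2,0)
Op 3: place WN@(5,0)
Op 4: place BQ@(4,2)
Op 5: place WN@(0,2)
Per-piece attacks for B:
  BQ@(1,2): attacks (1,3) (1,4) (1,5) (1,1) (1,0) (2,2) (3,2) (4,2) (0,2) (2,3) (3,4) (4,5) (2,1) (3,0) (0,3) (0,1) [ray(1,0) blocked at (4,2); ray(-1,0) blocked at (0,2)]
  BQ@(4,2): attacks (4,3) (4,4) (4,5) (4,1) (4,0) (5,2) (3,2) (2,2) (1,2) (5,3) (5,1) (3,3) (2,4) (1,5) (3,1) (2,0) [ray(-1,0) blocked at (1,2); ray(-1,-1) blocked at (2,0)]
Union (28 distinct): (0,1) (0,2) (0,3) (1,0) (1,1) (1,2) (1,3) (1,4) (1,5) (2,0) (2,1) (2,2) (2,3) (2,4) (3,0) (3,1) (3,2) (3,3) (3,4) (4,0) (4,1) (4,2) (4,3) (4,4) (4,5) (5,1) (5,2) (5,3)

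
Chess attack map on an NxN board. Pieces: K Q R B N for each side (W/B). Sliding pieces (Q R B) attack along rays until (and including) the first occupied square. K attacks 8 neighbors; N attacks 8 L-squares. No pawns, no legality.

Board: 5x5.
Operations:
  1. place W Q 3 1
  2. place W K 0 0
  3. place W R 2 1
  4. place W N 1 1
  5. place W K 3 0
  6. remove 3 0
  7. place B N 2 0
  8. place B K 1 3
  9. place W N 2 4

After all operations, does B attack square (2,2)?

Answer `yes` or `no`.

Answer: yes

Derivation:
Op 1: place WQ@(3,1)
Op 2: place WK@(0,0)
Op 3: place WR@(2,1)
Op 4: place WN@(1,1)
Op 5: place WK@(3,0)
Op 6: remove (3,0)
Op 7: place BN@(2,0)
Op 8: place BK@(1,3)
Op 9: place WN@(2,4)
Per-piece attacks for B:
  BK@(1,3): attacks (1,4) (1,2) (2,3) (0,3) (2,4) (2,2) (0,4) (0,2)
  BN@(2,0): attacks (3,2) (4,1) (1,2) (0,1)
B attacks (2,2): yes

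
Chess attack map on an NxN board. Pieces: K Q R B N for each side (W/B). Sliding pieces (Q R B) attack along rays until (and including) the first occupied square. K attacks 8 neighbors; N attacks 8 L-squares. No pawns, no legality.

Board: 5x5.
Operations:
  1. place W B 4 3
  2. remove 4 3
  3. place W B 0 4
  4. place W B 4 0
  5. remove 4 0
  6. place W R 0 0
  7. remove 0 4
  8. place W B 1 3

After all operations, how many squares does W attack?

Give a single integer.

Answer: 11

Derivation:
Op 1: place WB@(4,3)
Op 2: remove (4,3)
Op 3: place WB@(0,4)
Op 4: place WB@(4,0)
Op 5: remove (4,0)
Op 6: place WR@(0,0)
Op 7: remove (0,4)
Op 8: place WB@(1,3)
Per-piece attacks for W:
  WR@(0,0): attacks (0,1) (0,2) (0,3) (0,4) (1,0) (2,0) (3,0) (4,0)
  WB@(1,3): attacks (2,4) (2,2) (3,1) (4,0) (0,4) (0,2)
Union (11 distinct): (0,1) (0,2) (0,3) (0,4) (1,0) (2,0) (2,2) (2,4) (3,0) (3,1) (4,0)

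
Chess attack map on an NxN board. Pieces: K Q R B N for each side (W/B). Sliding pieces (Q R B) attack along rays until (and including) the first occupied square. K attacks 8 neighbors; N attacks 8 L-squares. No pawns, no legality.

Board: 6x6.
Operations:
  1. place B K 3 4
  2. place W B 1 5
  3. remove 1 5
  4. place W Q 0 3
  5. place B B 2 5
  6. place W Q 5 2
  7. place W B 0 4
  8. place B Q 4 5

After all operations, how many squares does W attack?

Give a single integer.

Op 1: place BK@(3,4)
Op 2: place WB@(1,5)
Op 3: remove (1,5)
Op 4: place WQ@(0,3)
Op 5: place BB@(2,5)
Op 6: place WQ@(5,2)
Op 7: place WB@(0,4)
Op 8: place BQ@(4,5)
Per-piece attacks for W:
  WQ@(0,3): attacks (0,4) (0,2) (0,1) (0,0) (1,3) (2,3) (3,3) (4,3) (5,3) (1,4) (2,5) (1,2) (2,1) (3,0) [ray(0,1) blocked at (0,4); ray(1,1) blocked at (2,5)]
  WB@(0,4): attacks (1,5) (1,3) (2,2) (3,1) (4,0)
  WQ@(5,2): attacks (5,3) (5,4) (5,5) (5,1) (5,0) (4,2) (3,2) (2,2) (1,2) (0,2) (4,3) (3,4) (4,1) (3,0) [ray(-1,1) blocked at (3,4)]
Union (26 distinct): (0,0) (0,1) (0,2) (0,4) (1,2) (1,3) (1,4) (1,5) (2,1) (2,2) (2,3) (2,5) (3,0) (3,1) (3,2) (3,3) (3,4) (4,0) (4,1) (4,2) (4,3) (5,0) (5,1) (5,3) (5,4) (5,5)

Answer: 26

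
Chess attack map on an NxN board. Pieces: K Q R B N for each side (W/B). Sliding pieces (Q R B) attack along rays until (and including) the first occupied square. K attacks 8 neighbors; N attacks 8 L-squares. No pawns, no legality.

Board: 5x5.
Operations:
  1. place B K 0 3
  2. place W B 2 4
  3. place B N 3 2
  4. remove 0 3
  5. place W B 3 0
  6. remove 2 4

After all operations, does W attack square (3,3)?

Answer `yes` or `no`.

Op 1: place BK@(0,3)
Op 2: place WB@(2,4)
Op 3: place BN@(3,2)
Op 4: remove (0,3)
Op 5: place WB@(3,0)
Op 6: remove (2,4)
Per-piece attacks for W:
  WB@(3,0): attacks (4,1) (2,1) (1,2) (0,3)
W attacks (3,3): no

Answer: no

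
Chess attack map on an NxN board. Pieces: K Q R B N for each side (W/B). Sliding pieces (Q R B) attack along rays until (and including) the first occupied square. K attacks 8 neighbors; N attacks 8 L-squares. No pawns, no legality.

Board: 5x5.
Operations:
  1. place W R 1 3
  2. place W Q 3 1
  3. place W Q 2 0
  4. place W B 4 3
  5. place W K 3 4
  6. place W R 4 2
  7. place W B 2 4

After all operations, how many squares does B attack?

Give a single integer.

Op 1: place WR@(1,3)
Op 2: place WQ@(3,1)
Op 3: place WQ@(2,0)
Op 4: place WB@(4,3)
Op 5: place WK@(3,4)
Op 6: place WR@(4,2)
Op 7: place WB@(2,4)
Per-piece attacks for B:
Union (0 distinct): (none)

Answer: 0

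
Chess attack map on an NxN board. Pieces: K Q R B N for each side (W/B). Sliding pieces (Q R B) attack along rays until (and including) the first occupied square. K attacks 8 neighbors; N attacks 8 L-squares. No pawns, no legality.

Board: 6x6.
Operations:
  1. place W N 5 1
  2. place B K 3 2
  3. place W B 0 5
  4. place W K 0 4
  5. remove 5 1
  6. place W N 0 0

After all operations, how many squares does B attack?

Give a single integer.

Op 1: place WN@(5,1)
Op 2: place BK@(3,2)
Op 3: place WB@(0,5)
Op 4: place WK@(0,4)
Op 5: remove (5,1)
Op 6: place WN@(0,0)
Per-piece attacks for B:
  BK@(3,2): attacks (3,3) (3,1) (4,2) (2,2) (4,3) (4,1) (2,3) (2,1)
Union (8 distinct): (2,1) (2,2) (2,3) (3,1) (3,3) (4,1) (4,2) (4,3)

Answer: 8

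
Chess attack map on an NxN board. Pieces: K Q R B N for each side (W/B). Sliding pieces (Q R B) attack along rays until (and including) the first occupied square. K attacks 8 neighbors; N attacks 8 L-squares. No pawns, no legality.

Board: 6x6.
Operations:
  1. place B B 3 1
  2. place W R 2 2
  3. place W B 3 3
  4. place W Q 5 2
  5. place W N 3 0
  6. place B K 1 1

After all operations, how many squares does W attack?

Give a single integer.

Answer: 23

Derivation:
Op 1: place BB@(3,1)
Op 2: place WR@(2,2)
Op 3: place WB@(3,3)
Op 4: place WQ@(5,2)
Op 5: place WN@(3,0)
Op 6: place BK@(1,1)
Per-piece attacks for W:
  WR@(2,2): attacks (2,3) (2,4) (2,5) (2,1) (2,0) (3,2) (4,2) (5,2) (1,2) (0,2) [ray(1,0) blocked at (5,2)]
  WN@(3,0): attacks (4,2) (5,1) (2,2) (1,1)
  WB@(3,3): attacks (4,4) (5,5) (4,2) (5,1) (2,4) (1,5) (2,2) [ray(-1,-1) blocked at (2,2)]
  WQ@(5,2): attacks (5,3) (5,4) (5,5) (5,1) (5,0) (4,2) (3,2) (2,2) (4,3) (3,4) (2,5) (4,1) (3,0) [ray(-1,0) blocked at (2,2); ray(-1,-1) blocked at (3,0)]
Union (23 distinct): (0,2) (1,1) (1,2) (1,5) (2,0) (2,1) (2,2) (2,3) (2,4) (2,5) (3,0) (3,2) (3,4) (4,1) (4,2) (4,3) (4,4) (5,0) (5,1) (5,2) (5,3) (5,4) (5,5)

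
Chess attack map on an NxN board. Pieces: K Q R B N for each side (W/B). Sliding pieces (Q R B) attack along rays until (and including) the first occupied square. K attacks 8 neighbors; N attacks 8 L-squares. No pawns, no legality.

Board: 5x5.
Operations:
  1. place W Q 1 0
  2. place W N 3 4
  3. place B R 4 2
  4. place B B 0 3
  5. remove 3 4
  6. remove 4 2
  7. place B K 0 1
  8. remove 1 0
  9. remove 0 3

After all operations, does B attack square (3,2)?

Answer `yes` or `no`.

Answer: no

Derivation:
Op 1: place WQ@(1,0)
Op 2: place WN@(3,4)
Op 3: place BR@(4,2)
Op 4: place BB@(0,3)
Op 5: remove (3,4)
Op 6: remove (4,2)
Op 7: place BK@(0,1)
Op 8: remove (1,0)
Op 9: remove (0,3)
Per-piece attacks for B:
  BK@(0,1): attacks (0,2) (0,0) (1,1) (1,2) (1,0)
B attacks (3,2): no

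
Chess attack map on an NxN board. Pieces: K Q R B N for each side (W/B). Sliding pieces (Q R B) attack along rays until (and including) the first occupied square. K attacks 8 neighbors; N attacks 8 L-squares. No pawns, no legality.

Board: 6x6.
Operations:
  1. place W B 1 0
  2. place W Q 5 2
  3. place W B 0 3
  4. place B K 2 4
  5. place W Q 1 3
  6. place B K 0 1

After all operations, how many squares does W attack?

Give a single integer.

Answer: 28

Derivation:
Op 1: place WB@(1,0)
Op 2: place WQ@(5,2)
Op 3: place WB@(0,3)
Op 4: place BK@(2,4)
Op 5: place WQ@(1,3)
Op 6: place BK@(0,1)
Per-piece attacks for W:
  WB@(0,3): attacks (1,4) (2,5) (1,2) (2,1) (3,0)
  WB@(1,0): attacks (2,1) (3,2) (4,3) (5,4) (0,1) [ray(-1,1) blocked at (0,1)]
  WQ@(1,3): attacks (1,4) (1,5) (1,2) (1,1) (1,0) (2,3) (3,3) (4,3) (5,3) (0,3) (2,4) (2,2) (3,1) (4,0) (0,4) (0,2) [ray(0,-1) blocked at (1,0); ray(-1,0) blocked at (0,3); ray(1,1) blocked at (2,4)]
  WQ@(5,2): attacks (5,3) (5,4) (5,5) (5,1) (5,0) (4,2) (3,2) (2,2) (1,2) (0,2) (4,3) (3,4) (2,5) (4,1) (3,0)
Union (28 distinct): (0,1) (0,2) (0,3) (0,4) (1,0) (1,1) (1,2) (1,4) (1,5) (2,1) (2,2) (2,3) (2,4) (2,5) (3,0) (3,1) (3,2) (3,3) (3,4) (4,0) (4,1) (4,2) (4,3) (5,0) (5,1) (5,3) (5,4) (5,5)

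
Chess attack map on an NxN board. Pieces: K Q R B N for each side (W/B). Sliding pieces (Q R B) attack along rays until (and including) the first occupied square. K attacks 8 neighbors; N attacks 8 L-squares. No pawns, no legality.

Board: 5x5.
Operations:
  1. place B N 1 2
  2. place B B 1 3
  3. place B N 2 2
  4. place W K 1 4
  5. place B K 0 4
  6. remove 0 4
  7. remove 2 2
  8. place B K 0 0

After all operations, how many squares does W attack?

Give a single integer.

Op 1: place BN@(1,2)
Op 2: place BB@(1,3)
Op 3: place BN@(2,2)
Op 4: place WK@(1,4)
Op 5: place BK@(0,4)
Op 6: remove (0,4)
Op 7: remove (2,2)
Op 8: place BK@(0,0)
Per-piece attacks for W:
  WK@(1,4): attacks (1,3) (2,4) (0,4) (2,3) (0,3)
Union (5 distinct): (0,3) (0,4) (1,3) (2,3) (2,4)

Answer: 5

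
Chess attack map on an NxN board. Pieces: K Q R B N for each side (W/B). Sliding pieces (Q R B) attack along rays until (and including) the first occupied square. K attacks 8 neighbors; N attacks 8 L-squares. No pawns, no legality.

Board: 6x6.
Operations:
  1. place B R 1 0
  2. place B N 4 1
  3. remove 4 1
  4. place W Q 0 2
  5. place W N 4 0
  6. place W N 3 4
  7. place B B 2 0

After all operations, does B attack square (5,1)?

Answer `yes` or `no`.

Answer: no

Derivation:
Op 1: place BR@(1,0)
Op 2: place BN@(4,1)
Op 3: remove (4,1)
Op 4: place WQ@(0,2)
Op 5: place WN@(4,0)
Op 6: place WN@(3,4)
Op 7: place BB@(2,0)
Per-piece attacks for B:
  BR@(1,0): attacks (1,1) (1,2) (1,3) (1,4) (1,5) (2,0) (0,0) [ray(1,0) blocked at (2,0)]
  BB@(2,0): attacks (3,1) (4,2) (5,3) (1,1) (0,2) [ray(-1,1) blocked at (0,2)]
B attacks (5,1): no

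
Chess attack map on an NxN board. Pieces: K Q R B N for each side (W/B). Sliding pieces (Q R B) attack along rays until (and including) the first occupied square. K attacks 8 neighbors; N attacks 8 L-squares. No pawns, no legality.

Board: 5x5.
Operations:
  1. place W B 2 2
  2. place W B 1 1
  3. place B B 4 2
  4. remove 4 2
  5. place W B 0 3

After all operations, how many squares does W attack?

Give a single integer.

Answer: 15

Derivation:
Op 1: place WB@(2,2)
Op 2: place WB@(1,1)
Op 3: place BB@(4,2)
Op 4: remove (4,2)
Op 5: place WB@(0,3)
Per-piece attacks for W:
  WB@(0,3): attacks (1,4) (1,2) (2,1) (3,0)
  WB@(1,1): attacks (2,2) (2,0) (0,2) (0,0) [ray(1,1) blocked at (2,2)]
  WB@(2,2): attacks (3,3) (4,4) (3,1) (4,0) (1,3) (0,4) (1,1) [ray(-1,-1) blocked at (1,1)]
Union (15 distinct): (0,0) (0,2) (0,4) (1,1) (1,2) (1,3) (1,4) (2,0) (2,1) (2,2) (3,0) (3,1) (3,3) (4,0) (4,4)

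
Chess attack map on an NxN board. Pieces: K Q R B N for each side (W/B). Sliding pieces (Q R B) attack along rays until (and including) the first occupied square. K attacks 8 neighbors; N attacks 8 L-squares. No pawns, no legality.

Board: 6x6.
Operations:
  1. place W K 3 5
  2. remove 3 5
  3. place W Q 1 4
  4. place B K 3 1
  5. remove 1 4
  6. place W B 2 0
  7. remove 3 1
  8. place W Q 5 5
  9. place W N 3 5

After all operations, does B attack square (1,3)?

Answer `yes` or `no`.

Op 1: place WK@(3,5)
Op 2: remove (3,5)
Op 3: place WQ@(1,4)
Op 4: place BK@(3,1)
Op 5: remove (1,4)
Op 6: place WB@(2,0)
Op 7: remove (3,1)
Op 8: place WQ@(5,5)
Op 9: place WN@(3,5)
Per-piece attacks for B:
B attacks (1,3): no

Answer: no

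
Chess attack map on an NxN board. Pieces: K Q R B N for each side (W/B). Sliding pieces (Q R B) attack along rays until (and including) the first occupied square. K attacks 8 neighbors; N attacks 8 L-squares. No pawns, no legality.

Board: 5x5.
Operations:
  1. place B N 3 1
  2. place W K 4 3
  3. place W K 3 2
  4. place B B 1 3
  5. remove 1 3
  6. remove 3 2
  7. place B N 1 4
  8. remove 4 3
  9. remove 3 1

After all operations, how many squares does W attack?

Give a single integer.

Answer: 0

Derivation:
Op 1: place BN@(3,1)
Op 2: place WK@(4,3)
Op 3: place WK@(3,2)
Op 4: place BB@(1,3)
Op 5: remove (1,3)
Op 6: remove (3,2)
Op 7: place BN@(1,4)
Op 8: remove (4,3)
Op 9: remove (3,1)
Per-piece attacks for W:
Union (0 distinct): (none)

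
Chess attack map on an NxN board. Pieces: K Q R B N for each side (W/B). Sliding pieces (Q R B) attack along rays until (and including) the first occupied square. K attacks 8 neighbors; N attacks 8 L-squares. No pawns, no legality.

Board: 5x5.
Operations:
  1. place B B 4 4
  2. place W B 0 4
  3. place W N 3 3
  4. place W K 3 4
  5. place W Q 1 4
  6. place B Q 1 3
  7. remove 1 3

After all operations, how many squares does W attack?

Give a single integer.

Answer: 19

Derivation:
Op 1: place BB@(4,4)
Op 2: place WB@(0,4)
Op 3: place WN@(3,3)
Op 4: place WK@(3,4)
Op 5: place WQ@(1,4)
Op 6: place BQ@(1,3)
Op 7: remove (1,3)
Per-piece attacks for W:
  WB@(0,4): attacks (1,3) (2,2) (3,1) (4,0)
  WQ@(1,4): attacks (1,3) (1,2) (1,1) (1,0) (2,4) (3,4) (0,4) (2,3) (3,2) (4,1) (0,3) [ray(1,0) blocked at (3,4); ray(-1,0) blocked at (0,4)]
  WN@(3,3): attacks (1,4) (4,1) (2,1) (1,2)
  WK@(3,4): attacks (3,3) (4,4) (2,4) (4,3) (2,3)
Union (19 distinct): (0,3) (0,4) (1,0) (1,1) (1,2) (1,3) (1,4) (2,1) (2,2) (2,3) (2,4) (3,1) (3,2) (3,3) (3,4) (4,0) (4,1) (4,3) (4,4)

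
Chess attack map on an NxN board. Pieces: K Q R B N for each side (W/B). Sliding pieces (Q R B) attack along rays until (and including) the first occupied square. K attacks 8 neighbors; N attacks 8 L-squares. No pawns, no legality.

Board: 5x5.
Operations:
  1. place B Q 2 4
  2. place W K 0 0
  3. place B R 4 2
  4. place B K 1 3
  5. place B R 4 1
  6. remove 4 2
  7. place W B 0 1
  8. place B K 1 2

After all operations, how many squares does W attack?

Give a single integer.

Answer: 4

Derivation:
Op 1: place BQ@(2,4)
Op 2: place WK@(0,0)
Op 3: place BR@(4,2)
Op 4: place BK@(1,3)
Op 5: place BR@(4,1)
Op 6: remove (4,2)
Op 7: place WB@(0,1)
Op 8: place BK@(1,2)
Per-piece attacks for W:
  WK@(0,0): attacks (0,1) (1,0) (1,1)
  WB@(0,1): attacks (1,2) (1,0) [ray(1,1) blocked at (1,2)]
Union (4 distinct): (0,1) (1,0) (1,1) (1,2)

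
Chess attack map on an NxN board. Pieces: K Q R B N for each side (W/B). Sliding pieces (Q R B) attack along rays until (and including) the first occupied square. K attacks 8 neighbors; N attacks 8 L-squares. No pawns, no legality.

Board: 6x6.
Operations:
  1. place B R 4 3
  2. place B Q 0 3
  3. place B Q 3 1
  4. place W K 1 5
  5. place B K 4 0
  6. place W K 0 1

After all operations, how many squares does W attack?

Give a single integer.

Op 1: place BR@(4,3)
Op 2: place BQ@(0,3)
Op 3: place BQ@(3,1)
Op 4: place WK@(1,5)
Op 5: place BK@(4,0)
Op 6: place WK@(0,1)
Per-piece attacks for W:
  WK@(0,1): attacks (0,2) (0,0) (1,1) (1,2) (1,0)
  WK@(1,5): attacks (1,4) (2,5) (0,5) (2,4) (0,4)
Union (10 distinct): (0,0) (0,2) (0,4) (0,5) (1,0) (1,1) (1,2) (1,4) (2,4) (2,5)

Answer: 10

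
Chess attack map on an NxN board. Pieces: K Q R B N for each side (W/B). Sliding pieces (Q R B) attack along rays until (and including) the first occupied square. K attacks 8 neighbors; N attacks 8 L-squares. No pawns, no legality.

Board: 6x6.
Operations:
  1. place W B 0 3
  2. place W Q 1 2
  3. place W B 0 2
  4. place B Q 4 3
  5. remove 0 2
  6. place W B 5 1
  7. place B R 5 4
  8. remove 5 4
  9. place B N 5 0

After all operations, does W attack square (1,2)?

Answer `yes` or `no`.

Answer: yes

Derivation:
Op 1: place WB@(0,3)
Op 2: place WQ@(1,2)
Op 3: place WB@(0,2)
Op 4: place BQ@(4,3)
Op 5: remove (0,2)
Op 6: place WB@(5,1)
Op 7: place BR@(5,4)
Op 8: remove (5,4)
Op 9: place BN@(5,0)
Per-piece attacks for W:
  WB@(0,3): attacks (1,4) (2,5) (1,2) [ray(1,-1) blocked at (1,2)]
  WQ@(1,2): attacks (1,3) (1,4) (1,5) (1,1) (1,0) (2,2) (3,2) (4,2) (5,2) (0,2) (2,3) (3,4) (4,5) (2,1) (3,0) (0,3) (0,1) [ray(-1,1) blocked at (0,3)]
  WB@(5,1): attacks (4,2) (3,3) (2,4) (1,5) (4,0)
W attacks (1,2): yes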